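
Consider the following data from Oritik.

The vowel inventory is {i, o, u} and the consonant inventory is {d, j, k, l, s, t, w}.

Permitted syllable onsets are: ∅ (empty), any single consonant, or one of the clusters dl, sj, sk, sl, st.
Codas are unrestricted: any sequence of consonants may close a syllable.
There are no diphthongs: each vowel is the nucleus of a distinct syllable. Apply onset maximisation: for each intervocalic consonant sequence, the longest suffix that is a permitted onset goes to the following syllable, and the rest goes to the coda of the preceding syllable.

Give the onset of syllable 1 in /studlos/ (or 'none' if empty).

st

Nuclei (vowels): u, o → 2 syllables.
σ1/σ2 boundary: /dl/ is a licit onset in full, so it all attaches to the next syllable.
Syllabification: stu.dlos.
Syllable 1 is /stu/: onset /st/, nucleus /u/, coda ∅.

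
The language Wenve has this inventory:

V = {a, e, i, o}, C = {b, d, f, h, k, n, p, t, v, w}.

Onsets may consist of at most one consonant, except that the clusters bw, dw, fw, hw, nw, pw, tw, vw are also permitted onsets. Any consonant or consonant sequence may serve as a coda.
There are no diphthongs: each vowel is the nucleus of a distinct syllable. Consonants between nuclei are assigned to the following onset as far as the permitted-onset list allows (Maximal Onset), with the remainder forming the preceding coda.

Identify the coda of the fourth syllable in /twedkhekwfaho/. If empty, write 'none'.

none

Vowels present: e, e, a, o; each is a nucleus, giving 4 syllables.
/e…e/ gap (V1→V2): /dkh/ — longest licit onset from the right is /h/, leaving /dk/ as coda.
/e…a/ gap (V2→V3): /kwf/ splits as /kw/ + /f/ (/f/ is the longest suffix that is a licit onset).
/a…o/ gap (V3→V4): /h/ is a single consonant, so it becomes the next onset.
Putting it together: twedk.hekw.fa.ho.
Syllable 4 is /ho/: onset /h/, nucleus /o/, coda ∅.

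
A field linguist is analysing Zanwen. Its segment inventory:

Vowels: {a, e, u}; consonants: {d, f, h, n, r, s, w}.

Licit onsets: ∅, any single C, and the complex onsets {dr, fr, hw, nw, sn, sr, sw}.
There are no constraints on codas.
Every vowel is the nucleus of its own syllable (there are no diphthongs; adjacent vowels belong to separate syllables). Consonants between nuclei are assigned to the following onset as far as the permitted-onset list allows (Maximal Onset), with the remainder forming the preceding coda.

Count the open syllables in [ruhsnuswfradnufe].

2

The vowels are u, u, a, u, e — 5 nuclei, so 5 syllables.
σ1/σ2 boundary: /hsn/; trying suffixes from longest down, /sn/ is the first permitted one, so coda /h/ | onset /sn/.
σ2/σ3 boundary: /swfr/ splits as /sw/ + /fr/ (/fr/ is the longest suffix that is a licit onset).
σ3/σ4 boundary: cluster /dn/ — the longest permitted-onset suffix is /n/; onset = /n/, preceding coda = /d/.
σ4/σ5 boundary: just /f/ — single C goes to the following onset.
Result: ruh.snusw.frad.nu.fe.
Classifying each syllable: /ruh/ (closed), /snusw/ (closed), /frad/ (closed), /nu/ (open), /fe/ (open).
Open syllables: 2.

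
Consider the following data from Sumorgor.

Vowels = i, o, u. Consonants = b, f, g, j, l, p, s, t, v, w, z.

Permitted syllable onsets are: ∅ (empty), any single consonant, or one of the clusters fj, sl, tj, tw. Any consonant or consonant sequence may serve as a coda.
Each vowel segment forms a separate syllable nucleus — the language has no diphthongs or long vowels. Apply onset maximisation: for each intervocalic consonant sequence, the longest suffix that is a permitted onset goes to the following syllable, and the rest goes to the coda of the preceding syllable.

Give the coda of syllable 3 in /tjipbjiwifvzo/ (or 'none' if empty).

The vowels are i, i, i, o — 4 nuclei, so 4 syllables.
σ1/σ2 boundary: cluster /pbj/ — the longest permitted-onset suffix is /j/; onset = /j/, preceding coda = /pb/.
σ2/σ3 boundary: /w/ is a single consonant, so it becomes the next onset.
σ3/σ4 boundary: /fvz/ — longest licit onset from the right is /z/, leaving /fv/ as coda.
Syllabification: tjipb.ji.wifv.zo.
Syllable 3 is /wifv/: onset /w/, nucleus /i/, coda /fv/.

fv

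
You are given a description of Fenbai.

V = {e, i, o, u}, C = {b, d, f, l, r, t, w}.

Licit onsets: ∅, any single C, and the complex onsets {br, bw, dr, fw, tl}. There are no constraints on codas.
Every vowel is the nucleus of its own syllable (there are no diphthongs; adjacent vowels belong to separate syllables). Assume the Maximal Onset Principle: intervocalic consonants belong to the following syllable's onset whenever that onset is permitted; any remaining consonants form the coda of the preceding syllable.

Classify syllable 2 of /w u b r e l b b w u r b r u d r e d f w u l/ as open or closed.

Vowels present: u, e, u, u, e, u; each is a nucleus, giving 6 syllables.
/u…e/ gap (V1→V2): cluster /br/ — /br/ is itself a permitted onset, so the whole cluster goes right; preceding coda = ∅.
/e…u/ gap (V2→V3): /lbbw/; trying suffixes from longest down, /bw/ is the first permitted one, so coda /lb/ | onset /bw/.
/u…u/ gap (V3→V4): /rbr/ splits as /r/ + /br/ (/br/ is the longest suffix that is a licit onset).
/u…e/ gap (V4→V5): cluster /dr/ — /dr/ is itself a permitted onset, so the whole cluster goes right; preceding coda = ∅.
/e…u/ gap (V5→V6): /dfw/ — longest licit onset from the right is /fw/, leaving /d/ as coda.
So the parse is wu.brelb.bwur.bru.dred.fwul.
Syllable 2 is /brelb/ with coda /lb/, so it is closed.

closed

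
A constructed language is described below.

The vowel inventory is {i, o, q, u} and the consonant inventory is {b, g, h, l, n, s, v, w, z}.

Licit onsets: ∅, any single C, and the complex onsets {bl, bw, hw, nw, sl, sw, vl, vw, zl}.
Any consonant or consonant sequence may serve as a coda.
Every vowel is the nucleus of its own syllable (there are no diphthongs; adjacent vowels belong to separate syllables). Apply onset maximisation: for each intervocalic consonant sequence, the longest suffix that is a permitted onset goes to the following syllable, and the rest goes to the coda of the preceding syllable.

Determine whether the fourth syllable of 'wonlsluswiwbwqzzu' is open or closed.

Nuclei (vowels): o, u, i, q, u → 5 syllables.
σ1/σ2 boundary: /nlsl/ splits as /nl/ + /sl/ (/sl/ is the longest suffix that is a licit onset).
σ2/σ3 boundary: /sw/ is a licit onset in full, so it all attaches to the next syllable.
σ3/σ4 boundary: cluster /wbw/ — the longest permitted-onset suffix is /bw/; onset = /bw/, preceding coda = /w/.
σ4/σ5 boundary: /zz/ — longest licit onset from the right is /z/, leaving /z/ as coda.
So the parse is wonl.slu.swiw.bwqz.zu.
Syllable 4 is /bwqz/ with coda /z/, so it is closed.

closed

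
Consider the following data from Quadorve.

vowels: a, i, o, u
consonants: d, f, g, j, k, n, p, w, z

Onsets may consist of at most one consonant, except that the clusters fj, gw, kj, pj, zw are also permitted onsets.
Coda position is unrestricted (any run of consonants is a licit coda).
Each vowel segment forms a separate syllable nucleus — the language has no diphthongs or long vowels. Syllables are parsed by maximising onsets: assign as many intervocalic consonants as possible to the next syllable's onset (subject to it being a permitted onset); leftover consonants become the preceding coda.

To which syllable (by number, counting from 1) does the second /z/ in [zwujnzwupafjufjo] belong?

Vowels present: u, u, a, u, o; each is a nucleus, giving 5 syllables.
σ1/σ2 boundary: /jnzw/ — longest licit onset from the right is /zw/, leaving /jn/ as coda.
σ2/σ3 boundary: /p/ → onset of the next syllable (single consonants are always licit onsets).
σ3/σ4 boundary: /fj/ — entire cluster is a permitted onset → onset /fj/, coda ∅.
σ4/σ5 boundary: /fj/ is a licit onset in full, so it all attaches to the next syllable.
Putting it together: zwujn.zwu.pa.fju.fjo.
The second /z/ is in the onset of syllable 2 (/zwu/).

2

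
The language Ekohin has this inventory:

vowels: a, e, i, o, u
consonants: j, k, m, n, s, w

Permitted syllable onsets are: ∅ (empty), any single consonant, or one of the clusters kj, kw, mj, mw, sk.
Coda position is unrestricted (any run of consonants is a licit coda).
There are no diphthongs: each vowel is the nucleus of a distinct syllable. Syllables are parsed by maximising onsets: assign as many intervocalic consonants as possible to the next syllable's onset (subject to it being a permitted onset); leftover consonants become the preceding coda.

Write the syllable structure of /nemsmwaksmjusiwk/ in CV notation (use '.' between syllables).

CVCC.CCVCC.CCV.CVCC

Nuclei (vowels): e, a, u, i → 4 syllables.
σ1/σ2 boundary: /msmw/ splits as /ms/ + /mw/ (/mw/ is the longest suffix that is a licit onset).
σ2/σ3 boundary: cluster /ksmj/ — the longest permitted-onset suffix is /mj/; onset = /mj/, preceding coda = /ks/.
σ3/σ4 boundary: just /s/ — single C goes to the following onset.
Syllabification: nems.mwaks.mju.siwk.
Mapping each syllable to C/V: /nems/ → CVCC, /mwaks/ → CCVCC, /mju/ → CCV, /siwk/ → CVCC.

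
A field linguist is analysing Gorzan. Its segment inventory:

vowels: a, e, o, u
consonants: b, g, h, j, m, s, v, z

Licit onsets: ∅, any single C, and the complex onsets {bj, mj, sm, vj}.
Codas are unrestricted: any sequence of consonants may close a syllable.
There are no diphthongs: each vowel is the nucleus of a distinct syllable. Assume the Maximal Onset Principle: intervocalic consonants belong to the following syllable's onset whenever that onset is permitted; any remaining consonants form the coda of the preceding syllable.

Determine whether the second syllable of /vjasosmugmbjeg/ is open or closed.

open

The vowels are a, o, u, e — 4 nuclei, so 4 syllables.
V1 /a/ – V2 /o/: just /s/ — single C goes to the following onset.
V2 /o/ – V3 /u/: /sm/ is a licit onset in full, so it all attaches to the next syllable.
V3 /u/ – V4 /e/: /gmbj/; trying suffixes from longest down, /bj/ is the first permitted one, so coda /gm/ | onset /bj/.
Result: vja.so.smugm.bjeg.
Syllable 2 is /so/; it ends in its nucleus with no coda, so it is open.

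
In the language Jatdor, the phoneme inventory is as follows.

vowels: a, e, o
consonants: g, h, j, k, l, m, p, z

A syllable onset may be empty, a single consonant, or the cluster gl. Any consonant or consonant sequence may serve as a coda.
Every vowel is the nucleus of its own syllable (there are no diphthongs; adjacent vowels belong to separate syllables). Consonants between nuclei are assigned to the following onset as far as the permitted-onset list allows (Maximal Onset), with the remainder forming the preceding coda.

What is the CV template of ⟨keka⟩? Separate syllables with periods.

Vowels present: e, a; each is a nucleus, giving 2 syllables.
σ1/σ2 boundary: /k/ is a single consonant, so it becomes the next onset.
So the parse is ke.ka.
Mapping each syllable to C/V: /ke/ → CV, /ka/ → CV.

CV.CV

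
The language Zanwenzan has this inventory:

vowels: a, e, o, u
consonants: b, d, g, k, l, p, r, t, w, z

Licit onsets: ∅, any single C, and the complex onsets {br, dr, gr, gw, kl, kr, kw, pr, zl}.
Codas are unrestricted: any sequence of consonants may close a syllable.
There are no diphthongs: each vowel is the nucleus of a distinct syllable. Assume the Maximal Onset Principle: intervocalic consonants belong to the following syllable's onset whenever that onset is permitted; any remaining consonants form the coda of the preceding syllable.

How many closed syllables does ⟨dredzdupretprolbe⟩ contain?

Vowels present: e, u, e, o, e; each is a nucleus, giving 5 syllables.
σ1/σ2 boundary: /dzd/ splits as /dz/ + /d/ (/d/ is the longest suffix that is a licit onset).
σ2/σ3 boundary: cluster /pr/ — /pr/ is itself a permitted onset, so the whole cluster goes right; preceding coda = ∅.
σ3/σ4 boundary: /tpr/; trying suffixes from longest down, /pr/ is the first permitted one, so coda /t/ | onset /pr/.
σ4/σ5 boundary: /lb/ — longest licit onset from the right is /b/, leaving /l/ as coda.
Putting it together: dredz.du.pret.prol.be.
Classifying each syllable: /dredz/ (closed), /du/ (open), /pret/ (closed), /prol/ (closed), /be/ (open).
Closed syllables: 3.

3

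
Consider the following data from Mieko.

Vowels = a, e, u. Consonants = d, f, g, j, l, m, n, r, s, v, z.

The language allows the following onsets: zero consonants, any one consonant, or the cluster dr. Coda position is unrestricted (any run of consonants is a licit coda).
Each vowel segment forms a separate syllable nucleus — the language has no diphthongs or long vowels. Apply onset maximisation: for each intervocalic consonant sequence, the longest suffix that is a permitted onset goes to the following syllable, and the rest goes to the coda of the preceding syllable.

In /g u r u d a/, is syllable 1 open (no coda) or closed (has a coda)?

open

The vowels are u, u, a — 3 nuclei, so 3 syllables.
/u…u/ gap (V1→V2): /r/ → onset of the next syllable (single consonants are always licit onsets).
/u…a/ gap (V2→V3): /d/ is a single consonant, so it becomes the next onset.
So the parse is gu.ru.da.
Syllable 1 is /gu/; it ends in its nucleus with no coda, so it is open.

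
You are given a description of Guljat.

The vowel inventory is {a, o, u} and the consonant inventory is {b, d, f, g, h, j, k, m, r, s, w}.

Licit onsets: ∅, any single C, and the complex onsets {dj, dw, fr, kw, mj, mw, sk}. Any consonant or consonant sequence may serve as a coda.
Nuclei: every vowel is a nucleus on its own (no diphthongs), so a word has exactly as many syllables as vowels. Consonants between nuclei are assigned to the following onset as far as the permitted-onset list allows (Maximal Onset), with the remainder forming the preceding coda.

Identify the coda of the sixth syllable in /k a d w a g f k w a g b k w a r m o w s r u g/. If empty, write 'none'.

g

Nuclei (vowels): a, a, a, a, o, u → 6 syllables.
V1 /a/ – V2 /a/: cluster /dw/ — /dw/ is itself a permitted onset, so the whole cluster goes right; preceding coda = ∅.
V2 /a/ – V3 /a/: /gfkw/ — longest licit onset from the right is /kw/, leaving /gf/ as coda.
V3 /a/ – V4 /a/: cluster /gbkw/ — the longest permitted-onset suffix is /kw/; onset = /kw/, preceding coda = /gb/.
V4 /a/ – V5 /o/: /rm/ splits as /r/ + /m/ (/m/ is the longest suffix that is a licit onset).
V5 /o/ – V6 /u/: cluster /wsr/ — the longest permitted-onset suffix is /r/; onset = /r/, preceding coda = /ws/.
Syllabification: ka.dwagf.kwagb.kwar.mows.rug.
Syllable 6 is /rug/: onset /r/, nucleus /u/, coda /g/.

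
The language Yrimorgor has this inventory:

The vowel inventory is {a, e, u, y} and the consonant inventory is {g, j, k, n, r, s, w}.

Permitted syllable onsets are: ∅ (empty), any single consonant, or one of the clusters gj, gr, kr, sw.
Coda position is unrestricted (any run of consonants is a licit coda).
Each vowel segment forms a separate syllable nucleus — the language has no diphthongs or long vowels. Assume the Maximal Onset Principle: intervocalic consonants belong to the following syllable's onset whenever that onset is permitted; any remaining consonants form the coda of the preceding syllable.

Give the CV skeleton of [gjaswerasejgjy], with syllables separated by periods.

The vowels are a, e, a, e, y — 5 nuclei, so 5 syllables.
/a…e/ gap (V1→V2): /sw/ — entire cluster is a permitted onset → onset /sw/, coda ∅.
/e…a/ gap (V2→V3): /r/ is a single consonant, so it becomes the next onset.
/a…e/ gap (V3→V4): /s/ → onset of the next syllable (single consonants are always licit onsets).
/e…y/ gap (V4→V5): cluster /jgj/ — the longest permitted-onset suffix is /gj/; onset = /gj/, preceding coda = /j/.
Result: gja.swe.ra.sej.gjy.
Mapping each syllable to C/V: /gja/ → CCV, /swe/ → CCV, /ra/ → CV, /sej/ → CVC, /gjy/ → CCV.

CCV.CCV.CV.CVC.CCV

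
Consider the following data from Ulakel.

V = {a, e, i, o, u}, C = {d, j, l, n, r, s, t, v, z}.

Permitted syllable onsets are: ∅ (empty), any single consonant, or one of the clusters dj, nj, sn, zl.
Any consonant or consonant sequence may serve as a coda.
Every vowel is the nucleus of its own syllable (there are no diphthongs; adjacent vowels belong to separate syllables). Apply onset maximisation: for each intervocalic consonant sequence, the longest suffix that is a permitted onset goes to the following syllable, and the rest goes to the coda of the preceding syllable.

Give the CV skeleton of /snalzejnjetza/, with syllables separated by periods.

CCVC.CVC.CCVC.CV

The vowels are a, e, e, a — 4 nuclei, so 4 syllables.
σ1/σ2 boundary: /lz/ splits as /l/ + /z/ (/z/ is the longest suffix that is a licit onset).
σ2/σ3 boundary: /jnj/; trying suffixes from longest down, /nj/ is the first permitted one, so coda /j/ | onset /nj/.
σ3/σ4 boundary: cluster /tz/ — the longest permitted-onset suffix is /z/; onset = /z/, preceding coda = /t/.
So the parse is snal.zej.njet.za.
Mapping each syllable to C/V: /snal/ → CCVC, /zej/ → CVC, /njet/ → CCVC, /za/ → CV.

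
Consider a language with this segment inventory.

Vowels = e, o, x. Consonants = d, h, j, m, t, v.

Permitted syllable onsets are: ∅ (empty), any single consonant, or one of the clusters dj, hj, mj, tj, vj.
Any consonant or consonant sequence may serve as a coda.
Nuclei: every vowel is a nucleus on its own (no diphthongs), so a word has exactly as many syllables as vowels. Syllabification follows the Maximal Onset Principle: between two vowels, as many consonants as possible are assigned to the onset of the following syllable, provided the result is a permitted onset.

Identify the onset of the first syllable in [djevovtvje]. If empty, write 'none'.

Vowels present: e, o, e; each is a nucleus, giving 3 syllables.
/e…o/ gap (V1→V2): just /v/ — single C goes to the following onset.
/o…e/ gap (V2→V3): cluster /vtvj/ — the longest permitted-onset suffix is /vj/; onset = /vj/, preceding coda = /vt/.
Result: dje.vovt.vje.
Syllable 1 is /dje/: onset /dj/, nucleus /e/, coda ∅.

dj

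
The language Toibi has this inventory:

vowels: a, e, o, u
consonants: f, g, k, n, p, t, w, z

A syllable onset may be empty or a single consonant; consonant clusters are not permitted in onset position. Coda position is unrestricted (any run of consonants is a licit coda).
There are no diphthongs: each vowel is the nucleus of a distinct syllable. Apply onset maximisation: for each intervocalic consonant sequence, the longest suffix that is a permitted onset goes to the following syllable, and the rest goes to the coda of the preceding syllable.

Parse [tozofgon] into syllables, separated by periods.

to.zof.gon

Vowels present: o, o, o; each is a nucleus, giving 3 syllables.
σ1/σ2 boundary: /z/ is a single consonant, so it becomes the next onset.
σ2/σ3 boundary: /fg/; trying suffixes from longest down, /g/ is the first permitted one, so coda /f/ | onset /g/.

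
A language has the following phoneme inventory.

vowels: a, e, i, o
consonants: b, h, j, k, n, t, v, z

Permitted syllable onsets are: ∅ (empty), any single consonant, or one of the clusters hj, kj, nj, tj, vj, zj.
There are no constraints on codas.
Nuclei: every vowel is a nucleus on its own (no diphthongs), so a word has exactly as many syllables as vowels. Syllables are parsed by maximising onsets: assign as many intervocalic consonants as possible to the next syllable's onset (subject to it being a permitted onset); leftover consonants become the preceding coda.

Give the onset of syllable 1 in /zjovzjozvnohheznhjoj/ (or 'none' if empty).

The vowels are o, o, o, e, o — 5 nuclei, so 5 syllables.
/o…o/ gap (V1→V2): /vzj/ — longest licit onset from the right is /zj/, leaving /v/ as coda.
/o…o/ gap (V2→V3): /zvn/ splits as /zv/ + /n/ (/n/ is the longest suffix that is a licit onset).
/o…e/ gap (V3→V4): cluster /hh/ — the longest permitted-onset suffix is /h/; onset = /h/, preceding coda = /h/.
/e…o/ gap (V4→V5): /znhj/ splits as /zn/ + /hj/ (/hj/ is the longest suffix that is a licit onset).
So the parse is zjov.zjozv.noh.hezn.hjoj.
Syllable 1 is /zjov/: onset /zj/, nucleus /o/, coda /v/.

zj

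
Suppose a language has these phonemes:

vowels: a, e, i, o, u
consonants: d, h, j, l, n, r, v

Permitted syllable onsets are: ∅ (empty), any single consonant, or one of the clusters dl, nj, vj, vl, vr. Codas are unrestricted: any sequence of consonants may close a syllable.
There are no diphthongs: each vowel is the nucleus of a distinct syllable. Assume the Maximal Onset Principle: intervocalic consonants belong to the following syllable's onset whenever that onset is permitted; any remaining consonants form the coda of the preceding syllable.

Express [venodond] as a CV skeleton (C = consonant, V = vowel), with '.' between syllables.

Nuclei (vowels): e, o, o → 3 syllables.
/e…o/ gap (V1→V2): just /n/ — single C goes to the following onset.
/o…o/ gap (V2→V3): /d/ → onset of the next syllable (single consonants are always licit onsets).
Putting it together: ve.no.dond.
Mapping each syllable to C/V: /ve/ → CV, /no/ → CV, /dond/ → CVCC.

CV.CV.CVCC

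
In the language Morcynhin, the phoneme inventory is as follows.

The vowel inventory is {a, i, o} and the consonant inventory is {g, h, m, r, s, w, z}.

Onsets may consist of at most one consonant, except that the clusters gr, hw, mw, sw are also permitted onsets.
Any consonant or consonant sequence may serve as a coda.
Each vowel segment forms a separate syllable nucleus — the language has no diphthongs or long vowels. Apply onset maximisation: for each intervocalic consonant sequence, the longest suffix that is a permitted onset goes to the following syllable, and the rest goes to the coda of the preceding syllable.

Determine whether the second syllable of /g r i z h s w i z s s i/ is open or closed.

closed

Vowels present: i, i, i; each is a nucleus, giving 3 syllables.
Between /i/ (V1) and /i/ (V2): /zhsw/ splits as /zh/ + /sw/ (/sw/ is the longest suffix that is a licit onset).
Between /i/ (V2) and /i/ (V3): /zss/ splits as /zs/ + /s/ (/s/ is the longest suffix that is a licit onset).
Putting it together: grizh.swizs.si.
Syllable 2 is /swizs/ with coda /zs/, so it is closed.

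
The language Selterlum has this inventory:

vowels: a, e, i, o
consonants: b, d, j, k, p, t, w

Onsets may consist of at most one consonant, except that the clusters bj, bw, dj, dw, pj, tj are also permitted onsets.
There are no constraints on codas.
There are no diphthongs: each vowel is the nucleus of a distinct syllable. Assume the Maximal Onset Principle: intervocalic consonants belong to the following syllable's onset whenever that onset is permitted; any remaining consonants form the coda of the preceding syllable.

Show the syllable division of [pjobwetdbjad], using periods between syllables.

pjo.bwetd.bjad

The vowels are o, e, a — 3 nuclei, so 3 syllables.
Between /o/ (V1) and /e/ (V2): /bw/ — entire cluster is a permitted onset → onset /bw/, coda ∅.
Between /e/ (V2) and /a/ (V3): /tdbj/ — longest licit onset from the right is /bj/, leaving /td/ as coda.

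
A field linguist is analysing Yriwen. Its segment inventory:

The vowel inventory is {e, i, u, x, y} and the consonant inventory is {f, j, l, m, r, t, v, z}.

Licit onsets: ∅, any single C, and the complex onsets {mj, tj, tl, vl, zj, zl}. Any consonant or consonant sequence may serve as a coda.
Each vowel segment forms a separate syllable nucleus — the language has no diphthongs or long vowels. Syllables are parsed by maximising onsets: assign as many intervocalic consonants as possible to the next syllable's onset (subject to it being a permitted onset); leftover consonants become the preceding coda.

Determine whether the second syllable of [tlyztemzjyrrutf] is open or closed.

The vowels are y, e, y, u — 4 nuclei, so 4 syllables.
Between /y/ (V1) and /e/ (V2): /zt/; trying suffixes from longest down, /t/ is the first permitted one, so coda /z/ | onset /t/.
Between /e/ (V2) and /y/ (V3): /mzj/ — longest licit onset from the right is /zj/, leaving /m/ as coda.
Between /y/ (V3) and /u/ (V4): /rr/ splits as /r/ + /r/ (/r/ is the longest suffix that is a licit onset).
So the parse is tlyz.tem.zjyr.rutf.
Syllable 2 is /tem/ with coda /m/, so it is closed.

closed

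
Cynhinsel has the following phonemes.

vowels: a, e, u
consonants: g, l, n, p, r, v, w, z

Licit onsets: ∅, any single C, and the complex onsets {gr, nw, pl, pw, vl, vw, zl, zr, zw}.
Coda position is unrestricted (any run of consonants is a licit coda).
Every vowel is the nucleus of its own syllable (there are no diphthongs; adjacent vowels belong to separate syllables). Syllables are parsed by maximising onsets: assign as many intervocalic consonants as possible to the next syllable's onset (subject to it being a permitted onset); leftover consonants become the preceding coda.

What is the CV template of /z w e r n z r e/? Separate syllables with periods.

CCVCC.CCV

Nuclei (vowels): e, e → 2 syllables.
σ1/σ2 boundary: cluster /rnzr/ — the longest permitted-onset suffix is /zr/; onset = /zr/, preceding coda = /rn/.
Putting it together: zwern.zre.
Mapping each syllable to C/V: /zwern/ → CCVCC, /zre/ → CCV.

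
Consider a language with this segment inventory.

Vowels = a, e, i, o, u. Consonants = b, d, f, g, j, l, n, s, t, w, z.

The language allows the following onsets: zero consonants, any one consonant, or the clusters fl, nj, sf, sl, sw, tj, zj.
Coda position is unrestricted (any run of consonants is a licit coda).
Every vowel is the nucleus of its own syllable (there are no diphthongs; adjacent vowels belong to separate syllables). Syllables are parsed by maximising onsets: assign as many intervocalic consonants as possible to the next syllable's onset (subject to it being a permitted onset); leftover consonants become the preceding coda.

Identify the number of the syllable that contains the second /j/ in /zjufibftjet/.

3

Nuclei (vowels): u, i, e → 3 syllables.
σ1/σ2 boundary: /f/ → onset of the next syllable (single consonants are always licit onsets).
σ2/σ3 boundary: /bftj/ splits as /bf/ + /tj/ (/tj/ is the longest suffix that is a licit onset).
Syllabification: zju.fibf.tjet.
The second /j/ is in the onset of syllable 3 (/tjet/).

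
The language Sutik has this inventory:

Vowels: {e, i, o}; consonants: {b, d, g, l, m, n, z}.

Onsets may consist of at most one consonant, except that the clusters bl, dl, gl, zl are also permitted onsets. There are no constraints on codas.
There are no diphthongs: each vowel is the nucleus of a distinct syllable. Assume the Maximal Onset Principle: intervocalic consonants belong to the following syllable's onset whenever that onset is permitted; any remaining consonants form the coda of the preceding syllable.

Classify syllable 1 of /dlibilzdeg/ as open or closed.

open

The vowels are i, i, e — 3 nuclei, so 3 syllables.
σ1/σ2 boundary: /b/ is a single consonant, so it becomes the next onset.
σ2/σ3 boundary: cluster /lzd/ — the longest permitted-onset suffix is /d/; onset = /d/, preceding coda = /lz/.
Syllabification: dli.bilz.deg.
Syllable 1 is /dli/; it ends in its nucleus with no coda, so it is open.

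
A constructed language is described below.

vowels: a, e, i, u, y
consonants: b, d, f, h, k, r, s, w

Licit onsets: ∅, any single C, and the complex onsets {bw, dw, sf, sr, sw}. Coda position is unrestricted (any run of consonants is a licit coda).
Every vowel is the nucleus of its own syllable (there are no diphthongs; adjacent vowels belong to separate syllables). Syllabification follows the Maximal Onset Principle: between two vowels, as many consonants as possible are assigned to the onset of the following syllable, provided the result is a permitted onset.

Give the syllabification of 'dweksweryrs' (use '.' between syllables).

dwek.swe.ryrs

Nuclei (vowels): e, e, y → 3 syllables.
V1 /e/ – V2 /e/: /ksw/ splits as /k/ + /sw/ (/sw/ is the longest suffix that is a licit onset).
V2 /e/ – V3 /y/: /r/ → onset of the next syllable (single consonants are always licit onsets).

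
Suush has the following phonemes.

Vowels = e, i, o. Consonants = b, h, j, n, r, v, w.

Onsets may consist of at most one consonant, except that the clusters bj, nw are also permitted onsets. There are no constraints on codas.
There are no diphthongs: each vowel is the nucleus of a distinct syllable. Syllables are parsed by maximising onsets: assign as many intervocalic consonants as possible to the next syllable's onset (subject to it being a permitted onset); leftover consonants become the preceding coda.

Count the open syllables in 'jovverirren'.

Nuclei (vowels): o, e, i, e → 4 syllables.
Between /o/ (V1) and /e/ (V2): /vv/ — longest licit onset from the right is /v/, leaving /v/ as coda.
Between /e/ (V2) and /i/ (V3): just /r/ — single C goes to the following onset.
Between /i/ (V3) and /e/ (V4): /rr/ splits as /r/ + /r/ (/r/ is the longest suffix that is a licit onset).
So the parse is jov.ve.rir.ren.
Classifying each syllable: /jov/ (closed), /ve/ (open), /rir/ (closed), /ren/ (closed).
Open syllables: 1.

1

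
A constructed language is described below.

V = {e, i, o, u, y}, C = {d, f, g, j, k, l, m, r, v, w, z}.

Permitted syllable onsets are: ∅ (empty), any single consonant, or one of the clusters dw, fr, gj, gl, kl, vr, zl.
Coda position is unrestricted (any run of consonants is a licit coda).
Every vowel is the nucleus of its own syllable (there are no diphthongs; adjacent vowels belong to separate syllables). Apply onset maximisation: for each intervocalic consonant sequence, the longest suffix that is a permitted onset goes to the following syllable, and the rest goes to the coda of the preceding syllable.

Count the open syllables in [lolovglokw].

Nuclei (vowels): o, o, o → 3 syllables.
V1 /o/ – V2 /o/: just /l/ — single C goes to the following onset.
V2 /o/ – V3 /o/: cluster /vgl/ — the longest permitted-onset suffix is /gl/; onset = /gl/, preceding coda = /v/.
Syllabification: lo.lov.glokw.
Classifying each syllable: /lo/ (open), /lov/ (closed), /glokw/ (closed).
Open syllables: 1.

1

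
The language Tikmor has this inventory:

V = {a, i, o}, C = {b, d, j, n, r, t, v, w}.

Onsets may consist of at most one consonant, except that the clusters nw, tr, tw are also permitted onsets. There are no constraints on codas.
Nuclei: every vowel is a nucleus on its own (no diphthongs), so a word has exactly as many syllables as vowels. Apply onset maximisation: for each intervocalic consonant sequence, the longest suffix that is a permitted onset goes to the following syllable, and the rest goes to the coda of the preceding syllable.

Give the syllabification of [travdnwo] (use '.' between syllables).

travd.nwo

Vowels present: a, o; each is a nucleus, giving 2 syllables.
V1 /a/ – V2 /o/: /vdnw/ — longest licit onset from the right is /nw/, leaving /vd/ as coda.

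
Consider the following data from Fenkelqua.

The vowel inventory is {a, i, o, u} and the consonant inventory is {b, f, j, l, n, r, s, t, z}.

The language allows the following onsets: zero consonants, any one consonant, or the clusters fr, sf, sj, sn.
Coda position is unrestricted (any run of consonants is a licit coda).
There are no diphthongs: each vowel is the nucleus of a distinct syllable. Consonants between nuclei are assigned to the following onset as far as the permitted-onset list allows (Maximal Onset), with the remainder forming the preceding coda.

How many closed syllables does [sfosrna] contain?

1

Vowels present: o, a; each is a nucleus, giving 2 syllables.
/o…a/ gap (V1→V2): /srn/ — longest licit onset from the right is /n/, leaving /sr/ as coda.
Result: sfosr.na.
Classifying each syllable: /sfosr/ (closed), /na/ (open).
Closed syllables: 1.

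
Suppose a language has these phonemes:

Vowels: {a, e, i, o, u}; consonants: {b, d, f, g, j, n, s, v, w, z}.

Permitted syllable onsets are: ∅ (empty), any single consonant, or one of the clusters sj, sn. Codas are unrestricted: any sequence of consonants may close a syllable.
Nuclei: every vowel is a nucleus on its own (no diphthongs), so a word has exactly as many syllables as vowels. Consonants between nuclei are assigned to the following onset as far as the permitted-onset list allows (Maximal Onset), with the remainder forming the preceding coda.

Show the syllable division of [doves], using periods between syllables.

The vowels are o, e — 2 nuclei, so 2 syllables.
σ1/σ2 boundary: /v/ is a single consonant, so it becomes the next onset.

do.ves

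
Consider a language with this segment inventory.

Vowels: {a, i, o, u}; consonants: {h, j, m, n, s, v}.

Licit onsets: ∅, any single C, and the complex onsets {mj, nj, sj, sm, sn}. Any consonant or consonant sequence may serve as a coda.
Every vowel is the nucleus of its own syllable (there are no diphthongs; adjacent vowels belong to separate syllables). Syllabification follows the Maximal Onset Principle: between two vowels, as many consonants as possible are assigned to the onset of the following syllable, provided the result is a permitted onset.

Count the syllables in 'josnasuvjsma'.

Nuclei (vowels): o, a, u, a → 4 syllables.

4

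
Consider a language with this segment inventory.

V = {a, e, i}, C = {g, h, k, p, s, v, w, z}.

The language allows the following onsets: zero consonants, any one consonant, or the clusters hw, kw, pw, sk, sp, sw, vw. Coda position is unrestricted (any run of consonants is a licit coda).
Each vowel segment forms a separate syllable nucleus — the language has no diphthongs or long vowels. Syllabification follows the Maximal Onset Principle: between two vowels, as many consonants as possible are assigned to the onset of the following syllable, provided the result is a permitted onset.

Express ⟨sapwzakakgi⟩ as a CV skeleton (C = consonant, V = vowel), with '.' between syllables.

Nuclei (vowels): a, a, a, i → 4 syllables.
Between /a/ (V1) and /a/ (V2): /pwz/ splits as /pw/ + /z/ (/z/ is the longest suffix that is a licit onset).
Between /a/ (V2) and /a/ (V3): /k/ → onset of the next syllable (single consonants are always licit onsets).
Between /a/ (V3) and /i/ (V4): cluster /kg/ — the longest permitted-onset suffix is /g/; onset = /g/, preceding coda = /k/.
Syllabification: sapw.za.kak.gi.
Mapping each syllable to C/V: /sapw/ → CVCC, /za/ → CV, /kak/ → CVC, /gi/ → CV.

CVCC.CV.CVC.CV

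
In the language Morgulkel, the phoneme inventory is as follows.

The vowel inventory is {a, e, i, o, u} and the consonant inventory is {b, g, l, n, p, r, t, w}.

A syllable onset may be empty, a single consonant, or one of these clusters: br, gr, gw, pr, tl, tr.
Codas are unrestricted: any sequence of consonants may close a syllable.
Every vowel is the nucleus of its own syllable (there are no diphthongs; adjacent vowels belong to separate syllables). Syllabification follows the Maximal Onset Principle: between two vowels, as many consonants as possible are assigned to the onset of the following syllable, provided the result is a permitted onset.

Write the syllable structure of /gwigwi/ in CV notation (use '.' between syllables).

Vowels present: i, i; each is a nucleus, giving 2 syllables.
V1 /i/ – V2 /i/: cluster /gw/ — /gw/ is itself a permitted onset, so the whole cluster goes right; preceding coda = ∅.
Putting it together: gwi.gwi.
Mapping each syllable to C/V: /gwi/ → CCV, /gwi/ → CCV.

CCV.CCV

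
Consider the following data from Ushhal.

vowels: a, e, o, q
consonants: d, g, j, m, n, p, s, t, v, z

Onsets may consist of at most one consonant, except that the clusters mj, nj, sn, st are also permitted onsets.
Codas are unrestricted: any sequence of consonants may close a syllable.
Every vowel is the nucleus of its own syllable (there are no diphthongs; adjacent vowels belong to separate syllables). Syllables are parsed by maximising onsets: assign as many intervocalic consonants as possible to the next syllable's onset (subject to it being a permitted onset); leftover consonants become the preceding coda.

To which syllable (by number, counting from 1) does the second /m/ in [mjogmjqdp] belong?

2

Nuclei (vowels): o, q → 2 syllables.
σ1/σ2 boundary: /gmj/ — longest licit onset from the right is /mj/, leaving /g/ as coda.
Result: mjog.mjqdp.
The second /m/ is in the onset of syllable 2 (/mjqdp/).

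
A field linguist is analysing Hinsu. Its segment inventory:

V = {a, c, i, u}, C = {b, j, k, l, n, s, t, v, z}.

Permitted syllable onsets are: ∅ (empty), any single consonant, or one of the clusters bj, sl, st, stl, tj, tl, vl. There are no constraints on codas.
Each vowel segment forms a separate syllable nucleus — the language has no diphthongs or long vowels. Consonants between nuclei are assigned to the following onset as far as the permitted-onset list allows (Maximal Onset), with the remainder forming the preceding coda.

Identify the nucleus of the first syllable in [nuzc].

Vowels present: u, c; each is a nucleus, giving 2 syllables.
The first nucleus (vowel 1 from the left) is /u/.

u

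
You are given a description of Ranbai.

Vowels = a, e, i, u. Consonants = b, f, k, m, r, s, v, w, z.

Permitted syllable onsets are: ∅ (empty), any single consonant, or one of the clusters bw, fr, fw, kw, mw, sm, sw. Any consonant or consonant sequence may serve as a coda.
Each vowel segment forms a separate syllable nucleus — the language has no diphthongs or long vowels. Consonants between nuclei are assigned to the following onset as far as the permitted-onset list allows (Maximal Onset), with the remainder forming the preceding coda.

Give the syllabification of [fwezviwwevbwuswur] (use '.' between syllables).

Vowels present: e, i, e, u, u; each is a nucleus, giving 5 syllables.
σ1/σ2 boundary: /zv/ — longest licit onset from the right is /v/, leaving /z/ as coda.
σ2/σ3 boundary: /ww/ — longest licit onset from the right is /w/, leaving /w/ as coda.
σ3/σ4 boundary: /vbw/; trying suffixes from longest down, /bw/ is the first permitted one, so coda /v/ | onset /bw/.
σ4/σ5 boundary: /sw/ is a licit onset in full, so it all attaches to the next syllable.

fwez.viw.wev.bwu.swur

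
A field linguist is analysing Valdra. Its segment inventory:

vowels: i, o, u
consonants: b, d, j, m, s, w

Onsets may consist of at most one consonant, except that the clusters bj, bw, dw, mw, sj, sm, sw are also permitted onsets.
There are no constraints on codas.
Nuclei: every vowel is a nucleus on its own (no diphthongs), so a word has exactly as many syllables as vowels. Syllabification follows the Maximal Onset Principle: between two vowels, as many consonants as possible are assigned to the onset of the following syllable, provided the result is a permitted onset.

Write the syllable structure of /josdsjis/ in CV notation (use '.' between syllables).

Vowels present: o, i; each is a nucleus, giving 2 syllables.
/o…i/ gap (V1→V2): cluster /sdsj/ — the longest permitted-onset suffix is /sj/; onset = /sj/, preceding coda = /sd/.
Syllabification: josd.sjis.
Mapping each syllable to C/V: /josd/ → CVCC, /sjis/ → CCVC.

CVCC.CCVC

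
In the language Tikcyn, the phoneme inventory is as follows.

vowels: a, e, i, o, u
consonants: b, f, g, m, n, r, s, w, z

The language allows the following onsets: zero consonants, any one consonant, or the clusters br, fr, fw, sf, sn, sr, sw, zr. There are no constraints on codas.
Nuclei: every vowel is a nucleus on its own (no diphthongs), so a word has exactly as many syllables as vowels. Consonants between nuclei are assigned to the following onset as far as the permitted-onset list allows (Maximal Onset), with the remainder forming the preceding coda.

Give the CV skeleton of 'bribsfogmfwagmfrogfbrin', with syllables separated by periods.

CCVC.CCVCC.CCVCC.CCVCC.CCVC

Vowels present: i, o, a, o, i; each is a nucleus, giving 5 syllables.
Between /i/ (V1) and /o/ (V2): cluster /bsf/ — the longest permitted-onset suffix is /sf/; onset = /sf/, preceding coda = /b/.
Between /o/ (V2) and /a/ (V3): /gmfw/ — longest licit onset from the right is /fw/, leaving /gm/ as coda.
Between /a/ (V3) and /o/ (V4): /gmfr/ — longest licit onset from the right is /fr/, leaving /gm/ as coda.
Between /o/ (V4) and /i/ (V5): /gfbr/ — longest licit onset from the right is /br/, leaving /gf/ as coda.
Syllabification: brib.sfogm.fwagm.frogf.brin.
Mapping each syllable to C/V: /brib/ → CCVC, /sfogm/ → CCVCC, /fwagm/ → CCVCC, /frogf/ → CCVCC, /brin/ → CCVC.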